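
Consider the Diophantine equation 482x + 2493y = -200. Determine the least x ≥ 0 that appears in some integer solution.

gcd(2493, 482) = 1  (2493 = 5·482 + 83, 482 = 5·83 + 67, 83 = 1·67 + 16, 67 = 4·16 + 3, 16 = 5·3 + 1, 3 = 3·1).
1 divides -200, so solutions exist.
Back-substituting, 482·(-781) + 2493·(151) = 1.
Scale by -200/1 = -200: (x₀, y₀) = (156200, -30200).
General solution: x = 156200 + 2493t, y = -30200 - 482t for integer t.
x ≥ 0: smallest is 156200 mod 2493 = 1634 (at t = -62), with y = -316.

1634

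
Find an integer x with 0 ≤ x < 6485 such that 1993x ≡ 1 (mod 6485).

gcd(6485, 1993) = 1  (6485 = 3×1993 + 506, 1993 = 3×506 + 475, 506 = 1×475 + 31, 475 = 15×31 + 10, 31 = 3×10 + 1, 10 = 10×1).
Back-substituting, 1993×(-628) + 6485×(193) = 1.
So 1993×-628 ≡ 1 (mod 6485), and -628 mod 6485 = 5857.

5857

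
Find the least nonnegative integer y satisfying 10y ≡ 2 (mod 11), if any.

9

gcd(11, 10) = 1.
1 divides 2, so solutions exist.
By Bézout, 10×(-1) + 11×(1) = 1.
So 10×(-1) ≡ 1 (mod 11); multiply by 2: y ≡ -2 (mod 11).
Smallest nonnegative: y = -2 mod 11 = 9.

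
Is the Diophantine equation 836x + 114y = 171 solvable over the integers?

gcd(836, 114) = 38  (836 = 7×114 + 38, 114 = 3×38).
38 does not divide 171 (remainder 19), so no integer solutions.

no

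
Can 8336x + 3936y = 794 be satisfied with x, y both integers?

no

gcd(8336, 3936) = 16  (8336 = 2×3936 + 464, 3936 = 8×464 + 224, 464 = 2×224 + 16, 224 = 14×16).
16 does not divide 794 (remainder 10), so no integer solutions.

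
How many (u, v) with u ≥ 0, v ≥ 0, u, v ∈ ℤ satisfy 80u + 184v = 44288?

gcd(184, 80) = 8.
By Bézout, 80*(7) + 184*(-3) = 8.
One solution: (20, 232).
General: u = 20 + 23t, v = 232 - 10t.
u ≥ 0 ⇒ t ≥ 0; v ≥ 0 ⇒ t ≤ 23. So t ∈ [0, 23]: 24 solutions.

24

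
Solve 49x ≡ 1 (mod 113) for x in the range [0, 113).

gcd(113, 49) = 1.
By Bézout, 49·(30) + 113·(-13) = 1.
So 49·30 ≡ 1 (mod 113), and 30 mod 113 = 30.

30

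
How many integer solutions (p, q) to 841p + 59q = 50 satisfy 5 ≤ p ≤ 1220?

21

gcd(841, 59):
  841 = 14×59 + 15
  59 = 3×15 + 14
  15 = 1×14 + 1
  14 = 14×1
so gcd(841, 59) = 1.
Back-substitute for Bézout coefficients:
  1 = 15 - 1×14
  ... = 841×(4) + 59×(-57)
Scale by 50: particular solution (200, -2850); reduce p mod 59: (23, -327).
General solution: p = 23 + 59t, q = -327 - 841t for integer t.
5 ≤ 23 + 59t ≤ 1220 gives t ∈ [0, 20], which is 21 values.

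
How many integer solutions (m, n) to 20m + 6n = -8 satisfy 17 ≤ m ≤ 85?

gcd(20, 6) = 2.
By Bézout, 20*(1) + 6*(-3) = 2.
Particular solution: (2, -8).
General solution: m = 2 + 3t, n = -8 - 10t for integer t.
17 ≤ 2 + 3t ≤ 85 gives t ∈ [5, 27], which is 23 values.

23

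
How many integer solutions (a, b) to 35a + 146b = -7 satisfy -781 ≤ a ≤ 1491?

gcd(146, 35) = 1  (146 = 4·35 + 6, 35 = 5·6 + 5, 6 = 1·5 + 1, 5 = 5·1).
Back-substituting, 35·(-25) + 146·(6) = 1.
Scale by -7: particular solution (175, -42); reduce a mod 146: (29, -7).
General solution: a = 29 + 146t, b = -7 - 35t for integer t.
-781 ≤ 29 + 146t ≤ 1491 gives t ∈ [-5, 10], which is 16 values.

16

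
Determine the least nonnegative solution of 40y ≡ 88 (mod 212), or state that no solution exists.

gcd(212, 40) = 4  (212 = 5*40 + 12, 40 = 3*12 + 4, 12 = 3*4).
4 divides 88, so solutions exist.
Back-substituting, 40*(16) + 212*(-3) = 4.
So 40*(16) ≡ 4 (mod 212); multiply by 22: y ≡ 352 (mod 53).
Smallest nonnegative: y = 352 mod 53 = 34.

34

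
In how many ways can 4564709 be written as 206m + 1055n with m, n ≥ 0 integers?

gcd(1055, 206) = 1.
By Bézout, 206*(-169) + 1055*(33) = 1.
One solution: (224, 4283).
General: m = 224 + 1055t, n = 4283 - 206t.
m ≥ 0 ⇒ t ≥ 0; n ≥ 0 ⇒ t ≤ 20. So t ∈ [0, 20]: 21 solutions.

21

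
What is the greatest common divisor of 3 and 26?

gcd(26, 3):
  26 = 8*3 + 2
  3 = 1*2 + 1
  2 = 2*1
so gcd(26, 3) = 1.

1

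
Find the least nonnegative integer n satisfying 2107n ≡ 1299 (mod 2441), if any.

gcd(2441, 2107) = 1.
1 divides 1299, so solutions exist.
By Bézout, 2107*(-782) + 2441*(675) = 1.
So 2107*(-782) ≡ 1 (mod 2441); multiply by 1299: n ≡ -1015818 (mod 2441).
Smallest nonnegative: n = -1015818 mod 2441 = 2079.

2079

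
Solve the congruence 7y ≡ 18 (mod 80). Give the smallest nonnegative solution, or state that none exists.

gcd(80, 7):
  80 = 11·7 + 3
  7 = 2·3 + 1
  3 = 3·1
so gcd(80, 7) = 1.
1 divides 18, so solutions exist.
Back-substitute for Bézout coefficients:
  1 = 7 - 2·3
  ... = 7·(23) + 80·(-2)
So 7·(23) ≡ 1 (mod 80); multiply by 18: y ≡ 414 (mod 80).
Smallest nonnegative: y = 414 mod 80 = 14.

14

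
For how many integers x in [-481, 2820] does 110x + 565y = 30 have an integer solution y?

30

gcd(565, 110) = 5.
By Bézout, 110·(36) + 565·(-7) = 5.
Particular solution: (103, -20).
General solution: x = 103 + 113t, y = -20 - 22t for integer t.
-481 ≤ 103 + 113t ≤ 2820 gives t ∈ [-5, 24], which is 30 values.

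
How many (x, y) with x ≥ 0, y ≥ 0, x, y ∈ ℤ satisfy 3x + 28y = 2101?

25

gcd(28, 3) = 1  (28 = 9×3 + 1, 3 = 3×1).
Back-substituting, 3×(-9) + 28×(1) = 1.
Scale by 2101: one solution is (-18909, 2101). Reduce x mod 28: (19, 73).
General: x = 19 + 28t, y = 73 - 3t.
x ≥ 0 ⇒ t ≥ 0; y ≥ 0 ⇒ t ≤ 24. So t ∈ [0, 24]: 25 solutions.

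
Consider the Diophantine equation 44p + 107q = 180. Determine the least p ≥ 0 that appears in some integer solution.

gcd(107, 44):
  107 = 2·44 + 19
  44 = 2·19 + 6
  19 = 3·6 + 1
  6 = 6·1
so gcd(107, 44) = 1.
1 divides 180, so solutions exist.
Back-substitute for Bézout coefficients:
  1 = 19 - 3·6
  ... = 44·(-17) + 107·(7)
Scale by 180/1 = 180: (p₀, q₀) = (-3060, 1260).
General solution: p = -3060 + 107t, q = 1260 - 44t for integer t.
p ≥ 0: smallest is -3060 mod 107 = 43 (at t = 29), with q = -16.

43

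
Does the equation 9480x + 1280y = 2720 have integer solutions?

gcd(9480, 1280) = 40  (9480 = 7×1280 + 520, 1280 = 2×520 + 240, 520 = 2×240 + 40, 240 = 6×40).
40 divides 2720, so integer solutions exist.

yes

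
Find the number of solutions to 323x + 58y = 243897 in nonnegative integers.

13

gcd(323, 58) = 1.
By Bézout, 323·(-7) + 58·(39) = 1.
One solution: (9, 4155).
General: x = 9 + 58t, y = 4155 - 323t.
x ≥ 0 ⇒ t ≥ 0; y ≥ 0 ⇒ t ≤ 12. So t ∈ [0, 12]: 13 solutions.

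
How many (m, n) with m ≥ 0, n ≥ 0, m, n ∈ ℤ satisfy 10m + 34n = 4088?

gcd(34, 10):
  34 = 3·10 + 4
  10 = 2·4 + 2
  4 = 2·2
so gcd(34, 10) = 2.
Back-substitute for Bézout coefficients:
  2 = 10 - 2·4
  ... = 10·(7) + 34·(-2)
Scale by 2044: one solution is (14308, -4088). Reduce m mod 17: (11, 117).
General: m = 11 + 17t, n = 117 - 5t.
m ≥ 0 ⇒ t ≥ 0; n ≥ 0 ⇒ t ≤ 23. So t ∈ [0, 23]: 24 solutions.

24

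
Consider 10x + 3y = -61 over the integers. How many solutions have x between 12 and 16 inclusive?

gcd(10, 3):
  10 = 3·3 + 1
  3 = 3·1
so gcd(10, 3) = 1.
Back-substitute for Bézout coefficients:
  1 = 10 - 3·3
  ... = 10·(1) + 3·(-3)
Scale by -61: particular solution (-61, 183); reduce x mod 3: (2, -27).
General solution: x = 2 + 3t, y = -27 - 10t for integer t.
12 ≤ 2 + 3t ≤ 16 gives t ∈ [4, 4], which is 1 value.

1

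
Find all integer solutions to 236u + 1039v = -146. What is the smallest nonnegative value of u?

gcd(1039, 236):
  1039 = 4*236 + 95
  236 = 2*95 + 46
  95 = 2*46 + 3
  46 = 15*3 + 1
  3 = 3*1
so gcd(1039, 236) = 1.
1 divides -146, so solutions exist.
Back-substitute for Bézout coefficients:
  1 = 46 - 15*3
  ... = 236*(339) + 1039*(-77)
Scale by -146/1 = -146: (u₀, v₀) = (-49494, 11242).
General solution: u = -49494 + 1039t, v = 11242 - 236t for integer t.
u ≥ 0: smallest is -49494 mod 1039 = 378 (at t = 48), with v = -86.

378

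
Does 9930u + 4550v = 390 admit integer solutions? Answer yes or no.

yes

gcd(9930, 4550):
  9930 = 2*4550 + 830
  4550 = 5*830 + 400
  830 = 2*400 + 30
  400 = 13*30 + 10
  30 = 3*10
so gcd(9930, 4550) = 10.
10 divides 390, so integer solutions exist.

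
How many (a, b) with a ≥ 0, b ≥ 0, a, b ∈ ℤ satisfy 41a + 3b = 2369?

19

gcd(41, 3):
  41 = 13×3 + 2
  3 = 1×2 + 1
  2 = 2×1
so gcd(41, 3) = 1.
Back-substitute for Bézout coefficients:
  1 = 3 - 1×2
  ... = 41×(-1) + 3×(14)
Scale by 2369: one solution is (-2369, 33166). Reduce a mod 3: (1, 776).
General: a = 1 + 3t, b = 776 - 41t.
a ≥ 0 ⇒ t ≥ 0; b ≥ 0 ⇒ t ≤ 18. So t ∈ [0, 18]: 19 solutions.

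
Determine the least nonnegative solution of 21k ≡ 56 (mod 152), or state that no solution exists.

gcd(152, 21) = 1  (152 = 7×21 + 5, 21 = 4×5 + 1, 5 = 5×1).
1 divides 56, so solutions exist.
Back-substituting, 21×(29) + 152×(-4) = 1.
So 21×(29) ≡ 1 (mod 152); multiply by 56: k ≡ 1624 (mod 152).
Smallest nonnegative: k = 1624 mod 152 = 104.

104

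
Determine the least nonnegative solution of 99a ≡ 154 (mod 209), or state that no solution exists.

gcd(209, 99) = 11  (209 = 2×99 + 11, 99 = 9×11).
11 divides 154, so solutions exist.
Back-substituting, 99×(-2) + 209×(1) = 11.
So 99×(-2) ≡ 11 (mod 209); multiply by 14: a ≡ -28 (mod 19).
Smallest nonnegative: a = -28 mod 19 = 10.

10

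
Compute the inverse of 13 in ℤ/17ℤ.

4

gcd(17, 13):
  17 = 1·13 + 4
  13 = 3·4 + 1
  4 = 4·1
so gcd(17, 13) = 1.
Back-substitute for Bézout coefficients:
  1 = 13 - 3·4
  ... = 13·(4) + 17·(-3)
So 13·4 ≡ 1 (mod 17), and 4 mod 17 = 4.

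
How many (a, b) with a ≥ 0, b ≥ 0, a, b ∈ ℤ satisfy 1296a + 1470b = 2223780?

7

gcd(1470, 1296) = 6  (1470 = 1*1296 + 174, 1296 = 7*174 + 78, 174 = 2*78 + 18, 78 = 4*18 + 6, 18 = 3*6).
Back-substituting, 1296*(76) + 1470*(-67) = 6.
Scale by 370630: one solution is (28167880, -24832210). Reduce a mod 245: (230, 1310).
General: a = 230 + 245t, b = 1310 - 216t.
a ≥ 0 ⇒ t ≥ 0; b ≥ 0 ⇒ t ≤ 6. So t ∈ [0, 6]: 7 solutions.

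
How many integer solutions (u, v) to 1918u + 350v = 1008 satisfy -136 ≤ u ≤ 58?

gcd(1918, 350) = 14.
By Bézout, 1918*(-2) + 350*(11) = 14.
Particular solution: (6, -30).
General solution: u = 6 + 25t, v = -30 - 137t for integer t.
-136 ≤ 6 + 25t ≤ 58 gives t ∈ [-5, 2], which is 8 values.

8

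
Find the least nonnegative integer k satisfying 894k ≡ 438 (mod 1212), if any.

193

gcd(1212, 894) = 6  (1212 = 1×894 + 318, 894 = 2×318 + 258, 318 = 1×258 + 60, 258 = 4×60 + 18, 60 = 3×18 + 6, 18 = 3×6).
6 divides 438, so solutions exist.
Back-substituting, 894×(-61) + 1212×(45) = 6.
So 894×(-61) ≡ 6 (mod 1212); multiply by 73: k ≡ -4453 (mod 202).
Smallest nonnegative: k = -4453 mod 202 = 193.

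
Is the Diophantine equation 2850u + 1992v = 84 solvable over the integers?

yes

gcd(2850, 1992):
  2850 = 1*1992 + 858
  1992 = 2*858 + 276
  858 = 3*276 + 30
  276 = 9*30 + 6
  30 = 5*6
so gcd(2850, 1992) = 6.
6 divides 84, so integer solutions exist.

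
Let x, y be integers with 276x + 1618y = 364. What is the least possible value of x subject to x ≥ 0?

gcd(1618, 276):
  1618 = 5×276 + 238
  276 = 1×238 + 38
  238 = 6×38 + 10
  38 = 3×10 + 8
  10 = 1×8 + 2
  8 = 4×2
so gcd(1618, 276) = 2.
2 divides 364, so solutions exist.
Back-substitute for Bézout coefficients:
  2 = 10 - 1×8
  ... = 276×(-170) + 1618×(29)
Scale by 364/2 = 182: (x₀, y₀) = (-30940, 5278).
General solution: x = -30940 + 809t, y = 5278 - 138t for integer t.
x ≥ 0: smallest is -30940 mod 809 = 611 (at t = 39), with y = -104.

611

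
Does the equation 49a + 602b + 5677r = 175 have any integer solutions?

yes

gcd(602, 49) = 7.
gcd(7, 5677) = 7.
7 divides 175, so integer solutions exist.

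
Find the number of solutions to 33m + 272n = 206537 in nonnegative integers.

23

gcd(272, 33) = 1  (272 = 8·33 + 8, 33 = 4·8 + 1, 8 = 8·1).
Back-substituting, 33·(33) + 272·(-4) = 1.
Scale by 206537: one solution is (6815721, -826148). Reduce m mod 272: (217, 733).
General: m = 217 + 272t, n = 733 - 33t.
m ≥ 0 ⇒ t ≥ 0; n ≥ 0 ⇒ t ≤ 22. So t ∈ [0, 22]: 23 solutions.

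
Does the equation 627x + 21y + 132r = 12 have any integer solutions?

yes

gcd(627, 21):
  627 = 29×21 + 18
  21 = 1×18 + 3
  18 = 6×3
so gcd(627, 21) = 3.
gcd(3, 132) = 3.
3 divides 12, so integer solutions exist.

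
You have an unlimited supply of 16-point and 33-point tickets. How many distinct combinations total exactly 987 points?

Need nonnegative integers with 16j + 33k = 987.
gcd(16, 33) = 1, and 16·(-2) + 33·(1) = 1.
So (j₀, k₀) = (-1974, 987); general j = -1974 + 33t, k = 987 - 16t.
j ≥ 0 ⇒ t ≥ 60; k ≥ 0 ⇒ t ≤ 61. That's 2 values of t.

2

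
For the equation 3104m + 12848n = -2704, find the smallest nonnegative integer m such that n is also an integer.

144

gcd(12848, 3104):
  12848 = 4·3104 + 432
  3104 = 7·432 + 80
  432 = 5·80 + 32
  80 = 2·32 + 16
  32 = 2·16
so gcd(12848, 3104) = 16.
16 divides -2704, so solutions exist.
Back-substitute for Bézout coefficients:
  16 = 80 - 2·32
  ... = 3104·(327) + 12848·(-79)
Scale by -2704/16 = -169: (m₀, n₀) = (-55263, 13351).
General solution: m = -55263 + 803t, n = 13351 - 194t for integer t.
m ≥ 0: smallest is -55263 mod 803 = 144 (at t = 69), with n = -35.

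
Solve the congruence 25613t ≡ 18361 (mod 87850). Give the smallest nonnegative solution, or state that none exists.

gcd(87850, 25613) = 7.
7 divides 18361, so solutions exist.
By Bézout, 25613*(-4061) + 87850*(1184) = 7.
So 25613*(-4061) ≡ 7 (mod 87850); multiply by 2623: t ≡ -10652003 (mod 12550).
Smallest nonnegative: t = -10652003 mod 12550 = 2947.

2947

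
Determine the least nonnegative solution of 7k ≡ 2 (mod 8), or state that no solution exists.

6

gcd(8, 7):
  8 = 1×7 + 1
  7 = 7×1
so gcd(8, 7) = 1.
1 divides 2, so solutions exist.
Back-substitute for Bézout coefficients:
  1 = 8 - 1×7
  ... = 7×(-1) + 8×(1)
So 7×(-1) ≡ 1 (mod 8); multiply by 2: k ≡ -2 (mod 8).
Smallest nonnegative: k = -2 mod 8 = 6.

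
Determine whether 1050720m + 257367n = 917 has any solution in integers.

no

gcd(1050720, 257367) = 33  (1050720 = 4×257367 + 21252, 257367 = 12×21252 + 2343, 21252 = 9×2343 + 165, 2343 = 14×165 + 33, 165 = 5×33).
33 does not divide 917 (remainder 26), so no integer solutions.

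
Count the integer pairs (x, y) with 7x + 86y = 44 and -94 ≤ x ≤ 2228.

gcd(86, 7) = 1.
By Bézout, 7·(37) + 86·(-3) = 1.
Particular solution: (80, -6).
General solution: x = 80 + 86t, y = -6 - 7t for integer t.
-94 ≤ 80 + 86t ≤ 2228 gives t ∈ [-2, 24], which is 27 values.

27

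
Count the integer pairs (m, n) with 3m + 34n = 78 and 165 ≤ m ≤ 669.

gcd(34, 3) = 1.
By Bézout, 3×(-11) + 34×(1) = 1.
Particular solution: (26, 0).
General solution: m = 26 + 34t, n = 0 - 3t for integer t.
165 ≤ 26 + 34t ≤ 669 gives t ∈ [5, 18], which is 14 values.

14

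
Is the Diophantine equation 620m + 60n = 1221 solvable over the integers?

gcd(620, 60):
  620 = 10·60 + 20
  60 = 3·20
so gcd(620, 60) = 20.
20 does not divide 1221 (remainder 1), so no integer solutions.

no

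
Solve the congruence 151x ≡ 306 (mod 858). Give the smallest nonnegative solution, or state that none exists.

360

gcd(858, 151) = 1.
1 divides 306, so solutions exist.
By Bézout, 151·(-125) + 858·(22) = 1.
So 151·(-125) ≡ 1 (mod 858); multiply by 306: x ≡ -38250 (mod 858).
Smallest nonnegative: x = -38250 mod 858 = 360.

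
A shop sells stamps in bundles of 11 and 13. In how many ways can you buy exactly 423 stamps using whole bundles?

3

Need nonnegative integers with 11j + 13k = 423.
gcd(11, 13) = 1, and 11·(6) + 13·(-5) = 1.
So (j₀, k₀) = (2538, -2115); general j = 2538 + 13t, k = -2115 - 11t.
j ≥ 0 ⇒ t ≥ -195; k ≥ 0 ⇒ t ≤ -193. That's 3 values of t.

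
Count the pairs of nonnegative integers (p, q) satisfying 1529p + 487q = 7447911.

gcd(1529, 487):
  1529 = 3·487 + 68
  487 = 7·68 + 11
  68 = 6·11 + 2
  11 = 5·2 + 1
  2 = 2·1
so gcd(1529, 487) = 1.
Back-substitute for Bézout coefficients:
  1 = 11 - 5·2
  ... = 1529·(-222) + 487·(697)
Scale by 7447911: one solution is (-1653436242, 5191193967). Reduce p mod 487: (347, 14204).
General: p = 347 + 487t, q = 14204 - 1529t.
p ≥ 0 ⇒ t ≥ 0; q ≥ 0 ⇒ t ≤ 9. So t ∈ [0, 9]: 10 solutions.

10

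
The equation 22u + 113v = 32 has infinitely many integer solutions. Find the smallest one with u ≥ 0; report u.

22

gcd(113, 22) = 1  (113 = 5×22 + 3, 22 = 7×3 + 1, 3 = 3×1).
1 divides 32, so solutions exist.
Back-substituting, 22×(36) + 113×(-7) = 1.
Scale by 32/1 = 32: (u₀, v₀) = (1152, -224).
General solution: u = 1152 + 113t, v = -224 - 22t for integer t.
u ≥ 0: smallest is 1152 mod 113 = 22 (at t = -10), with v = -4.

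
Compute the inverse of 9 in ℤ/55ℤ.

gcd(55, 9) = 1  (55 = 6·9 + 1, 9 = 9·1).
Back-substituting, 9·(-6) + 55·(1) = 1.
So 9·-6 ≡ 1 (mod 55), and -6 mod 55 = 49.

49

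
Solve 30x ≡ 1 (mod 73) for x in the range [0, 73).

gcd(73, 30) = 1  (73 = 2·30 + 13, 30 = 2·13 + 4, 13 = 3·4 + 1, 4 = 4·1).
Back-substituting, 30·(-17) + 73·(7) = 1.
So 30·-17 ≡ 1 (mod 73), and -17 mod 73 = 56.

56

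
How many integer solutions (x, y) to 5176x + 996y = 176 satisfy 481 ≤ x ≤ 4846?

gcd(5176, 996) = 4.
By Bézout, 5176×(61) + 996×(-317) = 4.
Particular solution: (194, -1008).
General solution: x = 194 + 249t, y = -1008 - 1294t for integer t.
481 ≤ 194 + 249t ≤ 4846 gives t ∈ [2, 18], which is 17 values.

17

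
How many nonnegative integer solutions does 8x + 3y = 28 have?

gcd(8, 3) = 1.
By Bézout, 8*(-1) + 3*(3) = 1.
One solution: (2, 4).
General: x = 2 + 3t, y = 4 - 8t.
x ≥ 0 ⇒ t ≥ 0; y ≥ 0 ⇒ t ≤ 0. So t ∈ [0, 0]: 1 solution.

1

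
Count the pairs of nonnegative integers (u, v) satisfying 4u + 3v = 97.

8

gcd(4, 3) = 1.
By Bézout, 4·(1) + 3·(-1) = 1.
One solution: (1, 31).
General: u = 1 + 3t, v = 31 - 4t.
u ≥ 0 ⇒ t ≥ 0; v ≥ 0 ⇒ t ≤ 7. So t ∈ [0, 7]: 8 solutions.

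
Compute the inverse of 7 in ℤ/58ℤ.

gcd(58, 7) = 1.
By Bézout, 7×(25) + 58×(-3) = 1.
So 7×25 ≡ 1 (mod 58), and 25 mod 58 = 25.

25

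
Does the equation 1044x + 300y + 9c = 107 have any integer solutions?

no

gcd(1044, 300) = 12  (1044 = 3×300 + 144, 300 = 2×144 + 12, 144 = 12×12).
gcd(12, 9) = 3.
3 does not divide 107 (remainder 2), so no integer solutions.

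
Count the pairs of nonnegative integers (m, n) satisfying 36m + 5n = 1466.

gcd(36, 5) = 1  (36 = 7×5 + 1, 5 = 5×1).
Back-substituting, 36×(1) + 5×(-7) = 1.
Scale by 1466: one solution is (1466, -10262). Reduce m mod 5: (1, 286).
General: m = 1 + 5t, n = 286 - 36t.
m ≥ 0 ⇒ t ≥ 0; n ≥ 0 ⇒ t ≤ 7. So t ∈ [0, 7]: 8 solutions.

8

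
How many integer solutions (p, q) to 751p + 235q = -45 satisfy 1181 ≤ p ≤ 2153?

4

gcd(751, 235) = 1  (751 = 3×235 + 46, 235 = 5×46 + 5, 46 = 9×5 + 1, 5 = 5×1).
Back-substituting, 751×(46) + 235×(-147) = 1.
Scale by -45: particular solution (-2070, 6615); reduce p mod 235: (45, -144).
General solution: p = 45 + 235t, q = -144 - 751t for integer t.
1181 ≤ 45 + 235t ≤ 2153 gives t ∈ [5, 8], which is 4 values.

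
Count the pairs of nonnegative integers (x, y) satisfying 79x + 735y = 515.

0

gcd(735, 79) = 1  (735 = 9×79 + 24, 79 = 3×24 + 7, 24 = 3×7 + 3, 7 = 2×3 + 1, 3 = 3×1).
Back-substituting, 79×(214) + 735×(-23) = 1.
Scale by 515: one solution is (110210, -11845). Reduce x mod 735: (695, -74).
General: x = 695 + 735t, y = -74 - 79t.
x ≥ 0 ⇒ t ≥ 0; y ≥ 0 ⇒ t ≤ -1. So t ∈ [0, -1]: 0 solutions.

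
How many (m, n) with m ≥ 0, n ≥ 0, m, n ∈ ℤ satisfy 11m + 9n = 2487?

25

gcd(11, 9):
  11 = 1·9 + 2
  9 = 4·2 + 1
  2 = 2·1
so gcd(11, 9) = 1.
Back-substitute for Bézout coefficients:
  1 = 9 - 4·2
  ... = 11·(-4) + 9·(5)
Scale by 2487: one solution is (-9948, 12435). Reduce m mod 9: (6, 269).
General: m = 6 + 9t, n = 269 - 11t.
m ≥ 0 ⇒ t ≥ 0; n ≥ 0 ⇒ t ≤ 24. So t ∈ [0, 24]: 25 solutions.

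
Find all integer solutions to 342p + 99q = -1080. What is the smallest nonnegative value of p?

gcd(342, 99):
  342 = 3·99 + 45
  99 = 2·45 + 9
  45 = 5·9
so gcd(342, 99) = 9.
9 divides -1080, so solutions exist.
Back-substitute for Bézout coefficients:
  9 = 99 - 2·45
  ... = 342·(-2) + 99·(7)
Scale by -1080/9 = -120: (p₀, q₀) = (240, -840).
General solution: p = 240 + 11t, q = -840 - 38t for integer t.
p ≥ 0: smallest is 240 mod 11 = 9 (at t = -21), with q = -42.

9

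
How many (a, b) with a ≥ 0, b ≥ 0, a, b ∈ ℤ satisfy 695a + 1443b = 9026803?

9

gcd(1443, 695) = 1.
By Bézout, 695*(245) + 1443*(-118) = 1.
One solution: (404, 6061).
General: a = 404 + 1443t, b = 6061 - 695t.
a ≥ 0 ⇒ t ≥ 0; b ≥ 0 ⇒ t ≤ 8. So t ∈ [0, 8]: 9 solutions.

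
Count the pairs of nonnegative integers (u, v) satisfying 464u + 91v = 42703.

1

gcd(464, 91) = 1  (464 = 5*91 + 9, 91 = 10*9 + 1, 9 = 9*1).
Back-substituting, 464*(-10) + 91*(51) = 1.
Scale by 42703: one solution is (-427030, 2177853). Reduce u mod 91: (33, 301).
General: u = 33 + 91t, v = 301 - 464t.
u ≥ 0 ⇒ t ≥ 0; v ≥ 0 ⇒ t ≤ 0. So t ∈ [0, 0]: 1 solution.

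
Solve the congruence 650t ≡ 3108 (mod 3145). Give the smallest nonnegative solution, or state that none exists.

no solution

gcd(3145, 650) = 5.
5 does not divide 3108, so the congruence has no solution.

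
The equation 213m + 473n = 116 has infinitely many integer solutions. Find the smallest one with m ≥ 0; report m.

458

gcd(473, 213):
  473 = 2×213 + 47
  213 = 4×47 + 25
  47 = 1×25 + 22
  25 = 1×22 + 3
  22 = 7×3 + 1
  3 = 3×1
so gcd(473, 213) = 1.
1 divides 116, so solutions exist.
Back-substitute for Bézout coefficients:
  1 = 22 - 7×3
  ... = 213×(-151) + 473×(68)
Scale by 116/1 = 116: (m₀, n₀) = (-17516, 7888).
General solution: m = -17516 + 473t, n = 7888 - 213t for integer t.
m ≥ 0: smallest is -17516 mod 473 = 458 (at t = 38), with n = -206.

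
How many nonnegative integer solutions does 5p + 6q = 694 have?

23

gcd(6, 5) = 1.
By Bézout, 5·(-1) + 6·(1) = 1.
One solution: (2, 114).
General: p = 2 + 6t, q = 114 - 5t.
p ≥ 0 ⇒ t ≥ 0; q ≥ 0 ⇒ t ≤ 22. So t ∈ [0, 22]: 23 solutions.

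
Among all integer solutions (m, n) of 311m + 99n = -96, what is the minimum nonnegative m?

78

gcd(311, 99):
  311 = 3*99 + 14
  99 = 7*14 + 1
  14 = 14*1
so gcd(311, 99) = 1.
1 divides -96, so solutions exist.
Back-substitute for Bézout coefficients:
  1 = 99 - 7*14
  ... = 311*(-7) + 99*(22)
Scale by -96/1 = -96: (m₀, n₀) = (672, -2112).
General solution: m = 672 + 99t, n = -2112 - 311t for integer t.
m ≥ 0: smallest is 672 mod 99 = 78 (at t = -6), with n = -246.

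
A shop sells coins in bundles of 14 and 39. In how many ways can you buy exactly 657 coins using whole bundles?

Need nonnegative integers with 14j + 39k = 657.
gcd(14, 39) = 1, and 14·(14) + 39·(-5) = 1.
So (j₀, k₀) = (9198, -3285); general j = 9198 + 39t, k = -3285 - 14t.
j ≥ 0 ⇒ t ≥ -235; k ≥ 0 ⇒ t ≤ -235. That's 1 value of t.

1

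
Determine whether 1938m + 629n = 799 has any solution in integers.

gcd(1938, 629) = 17  (1938 = 3*629 + 51, 629 = 12*51 + 17, 51 = 3*17).
17 divides 799, so integer solutions exist.

yes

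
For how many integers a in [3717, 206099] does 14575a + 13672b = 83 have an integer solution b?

14

gcd(14575, 13672) = 1.
By Bézout, 14575·(-969) + 13672·(1033) = 1.
Particular solution: (1605, -1711).
General solution: a = 1605 + 13672t, b = -1711 - 14575t for integer t.
3717 ≤ 1605 + 13672t ≤ 206099 gives t ∈ [1, 14], which is 14 values.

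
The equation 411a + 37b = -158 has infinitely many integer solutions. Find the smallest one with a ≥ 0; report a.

gcd(411, 37):
  411 = 11*37 + 4
  37 = 9*4 + 1
  4 = 4*1
so gcd(411, 37) = 1.
1 divides -158, so solutions exist.
Back-substitute for Bézout coefficients:
  1 = 37 - 9*4
  ... = 411*(-9) + 37*(100)
Scale by -158/1 = -158: (a₀, b₀) = (1422, -15800).
General solution: a = 1422 + 37t, b = -15800 - 411t for integer t.
a ≥ 0: smallest is 1422 mod 37 = 16 (at t = -38), with b = -182.

16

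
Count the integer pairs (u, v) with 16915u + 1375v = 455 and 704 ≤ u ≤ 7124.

gcd(16915, 1375):
  16915 = 12·1375 + 415
  1375 = 3·415 + 130
  415 = 3·130 + 25
  130 = 5·25 + 5
  25 = 5·5
so gcd(16915, 1375) = 5.
Back-substitute for Bézout coefficients:
  5 = 130 - 5·25
  ... = 16915·(-53) + 1375·(652)
Scale by 91: particular solution (-4823, 59332); reduce u mod 275: (127, -1562).
General solution: u = 127 + 275t, v = -1562 - 3383t for integer t.
704 ≤ 127 + 275t ≤ 7124 gives t ∈ [3, 25], which is 23 values.

23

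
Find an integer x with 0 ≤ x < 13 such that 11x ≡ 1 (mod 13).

gcd(13, 11) = 1.
By Bézout, 11·(6) + 13·(-5) = 1.
So 11·6 ≡ 1 (mod 13), and 6 mod 13 = 6.

6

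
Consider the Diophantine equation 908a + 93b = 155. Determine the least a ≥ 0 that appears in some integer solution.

gcd(908, 93) = 1  (908 = 9×93 + 71, 93 = 1×71 + 22, 71 = 3×22 + 5, 22 = 4×5 + 2, 5 = 2×2 + 1, 2 = 2×1).
1 divides 155, so solutions exist.
Back-substituting, 908×(38) + 93×(-371) = 1.
Scale by 155/1 = 155: (a₀, b₀) = (5890, -57505).
General solution: a = 5890 + 93t, b = -57505 - 908t for integer t.
a ≥ 0: smallest is 5890 mod 93 = 31 (at t = -63), with b = -301.

31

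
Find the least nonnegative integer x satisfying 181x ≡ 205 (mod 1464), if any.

721

gcd(1464, 181) = 1.
1 divides 205, so solutions exist.
By Bézout, 181·(-275) + 1464·(34) = 1.
So 181·(-275) ≡ 1 (mod 1464); multiply by 205: x ≡ -56375 (mod 1464).
Smallest nonnegative: x = -56375 mod 1464 = 721.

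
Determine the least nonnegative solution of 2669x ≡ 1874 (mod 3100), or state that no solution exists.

46

gcd(3100, 2669):
  3100 = 1·2669 + 431
  2669 = 6·431 + 83
  431 = 5·83 + 16
  83 = 5·16 + 3
  16 = 5·3 + 1
  3 = 3·1
so gcd(3100, 2669) = 1.
1 divides 1874, so solutions exist.
Back-substitute for Bézout coefficients:
  1 = 16 - 5·3
  ... = 2669·(-971) + 3100·(836)
So 2669·(-971) ≡ 1 (mod 3100); multiply by 1874: x ≡ -1819654 (mod 3100).
Smallest nonnegative: x = -1819654 mod 3100 = 46.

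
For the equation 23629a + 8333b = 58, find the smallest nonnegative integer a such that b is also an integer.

gcd(23629, 8333) = 1  (23629 = 2*8333 + 6963, 8333 = 1*6963 + 1370, 6963 = 5*1370 + 113, 1370 = 12*113 + 14, 113 = 8*14 + 1, 14 = 14*1).
1 divides 58, so solutions exist.
Back-substituting, 23629*(590) + 8333*(-1673) = 1.
Scale by 58/1 = 58: (a₀, b₀) = (34220, -97034).
General solution: a = 34220 + 8333t, b = -97034 - 23629t for integer t.
a ≥ 0: smallest is 34220 mod 8333 = 888 (at t = -4), with b = -2518.

888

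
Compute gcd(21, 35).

gcd(35, 21):
  35 = 1*21 + 14
  21 = 1*14 + 7
  14 = 2*7
so gcd(35, 21) = 7.

7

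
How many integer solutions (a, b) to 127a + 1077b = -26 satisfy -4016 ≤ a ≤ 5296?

gcd(1077, 127) = 1  (1077 = 8*127 + 61, 127 = 2*61 + 5, 61 = 12*5 + 1, 5 = 5*1).
Back-substituting, 127*(-212) + 1077*(25) = 1.
Scale by -26: particular solution (5512, -650); reduce a mod 1077: (127, -15).
General solution: a = 127 + 1077t, b = -15 - 127t for integer t.
-4016 ≤ 127 + 1077t ≤ 5296 gives t ∈ [-3, 4], which is 8 values.

8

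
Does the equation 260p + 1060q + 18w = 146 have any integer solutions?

gcd(1060, 260):
  1060 = 4×260 + 20
  260 = 13×20
so gcd(1060, 260) = 20.
gcd(20, 18) = 2.
2 divides 146, so integer solutions exist.

yes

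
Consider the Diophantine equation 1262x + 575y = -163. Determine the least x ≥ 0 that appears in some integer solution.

gcd(1262, 575) = 1.
1 divides -163, so solutions exist.
By Bézout, 1262×(-77) + 575×(169) = 1.
Scale by -163/1 = -163: (x₀, y₀) = (12551, -27547).
General solution: x = 12551 + 575t, y = -27547 - 1262t for integer t.
x ≥ 0: smallest is 12551 mod 575 = 476 (at t = -21), with y = -1045.

476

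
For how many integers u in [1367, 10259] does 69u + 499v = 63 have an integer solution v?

18

gcd(499, 69) = 1.
By Bézout, 69×(-94) + 499×(13) = 1.
Particular solution: (66, -9).
General solution: u = 66 + 499t, v = -9 - 69t for integer t.
1367 ≤ 66 + 499t ≤ 10259 gives t ∈ [3, 20], which is 18 values.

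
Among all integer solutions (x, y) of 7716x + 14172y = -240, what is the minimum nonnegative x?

gcd(14172, 7716) = 12  (14172 = 1×7716 + 6456, 7716 = 1×6456 + 1260, 6456 = 5×1260 + 156, 1260 = 8×156 + 12, 156 = 13×12).
12 divides -240, so solutions exist.
Back-substituting, 7716×(90) + 14172×(-49) = 12.
Scale by -240/12 = -20: (x₀, y₀) = (-1800, 980).
General solution: x = -1800 + 1181t, y = 980 - 643t for integer t.
x ≥ 0: smallest is -1800 mod 1181 = 562 (at t = 2), with y = -306.

562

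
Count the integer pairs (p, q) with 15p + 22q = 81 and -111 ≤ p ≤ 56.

gcd(22, 15) = 1.
By Bézout, 15·(3) + 22·(-2) = 1.
Particular solution: (1, 3).
General solution: p = 1 + 22t, q = 3 - 15t for integer t.
-111 ≤ 1 + 22t ≤ 56 gives t ∈ [-5, 2], which is 8 values.

8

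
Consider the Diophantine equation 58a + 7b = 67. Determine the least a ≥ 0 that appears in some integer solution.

2

gcd(58, 7):
  58 = 8×7 + 2
  7 = 3×2 + 1
  2 = 2×1
so gcd(58, 7) = 1.
1 divides 67, so solutions exist.
Back-substitute for Bézout coefficients:
  1 = 7 - 3×2
  ... = 58×(-3) + 7×(25)
Scale by 67/1 = 67: (a₀, b₀) = (-201, 1675).
General solution: a = -201 + 7t, b = 1675 - 58t for integer t.
a ≥ 0: smallest is -201 mod 7 = 2 (at t = 29), with b = -7.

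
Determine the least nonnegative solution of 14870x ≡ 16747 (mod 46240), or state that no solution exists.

gcd(46240, 14870):
  46240 = 3×14870 + 1630
  14870 = 9×1630 + 200
  1630 = 8×200 + 30
  200 = 6×30 + 20
  30 = 1×20 + 10
  20 = 2×10
so gcd(46240, 14870) = 10.
10 does not divide 16747, so the congruence has no solution.

no solution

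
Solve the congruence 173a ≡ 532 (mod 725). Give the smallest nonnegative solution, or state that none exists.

gcd(725, 173) = 1.
1 divides 532, so solutions exist.
By Bézout, 173×(-88) + 725×(21) = 1.
So 173×(-88) ≡ 1 (mod 725); multiply by 532: a ≡ -46816 (mod 725).
Smallest nonnegative: a = -46816 mod 725 = 309.

309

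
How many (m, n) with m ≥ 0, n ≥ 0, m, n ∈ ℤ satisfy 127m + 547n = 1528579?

gcd(547, 127) = 1.
By Bézout, 127*(56) + 547*(-13) = 1.
One solution: (394, 2703).
General: m = 394 + 547t, n = 2703 - 127t.
m ≥ 0 ⇒ t ≥ 0; n ≥ 0 ⇒ t ≤ 21. So t ∈ [0, 21]: 22 solutions.

22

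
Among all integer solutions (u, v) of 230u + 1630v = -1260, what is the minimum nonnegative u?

115

gcd(1630, 230) = 10  (1630 = 7*230 + 20, 230 = 11*20 + 10, 20 = 2*10).
10 divides -1260, so solutions exist.
Back-substituting, 230*(78) + 1630*(-11) = 10.
Scale by -1260/10 = -126: (u₀, v₀) = (-9828, 1386).
General solution: u = -9828 + 163t, v = 1386 - 23t for integer t.
u ≥ 0: smallest is -9828 mod 163 = 115 (at t = 61), with v = -17.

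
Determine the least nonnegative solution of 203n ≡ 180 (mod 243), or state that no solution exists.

gcd(243, 203):
  243 = 1×203 + 40
  203 = 5×40 + 3
  40 = 13×3 + 1
  3 = 3×1
so gcd(243, 203) = 1.
1 divides 180, so solutions exist.
Back-substitute for Bézout coefficients:
  1 = 40 - 13×3
  ... = 203×(-79) + 243×(66)
So 203×(-79) ≡ 1 (mod 243); multiply by 180: n ≡ -14220 (mod 243).
Smallest nonnegative: n = -14220 mod 243 = 117.

117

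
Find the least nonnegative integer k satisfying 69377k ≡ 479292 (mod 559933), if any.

39191

gcd(559933, 69377) = 11.
11 divides 479292, so solutions exist.
By Bézout, 69377×(8313) + 559933×(-1030) = 11.
So 69377×(8313) ≡ 11 (mod 559933); multiply by 43572: k ≡ 362214036 (mod 50903).
Smallest nonnegative: k = 362214036 mod 50903 = 39191.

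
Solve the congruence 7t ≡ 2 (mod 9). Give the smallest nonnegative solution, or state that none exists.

gcd(9, 7):
  9 = 1·7 + 2
  7 = 3·2 + 1
  2 = 2·1
so gcd(9, 7) = 1.
1 divides 2, so solutions exist.
Back-substitute for Bézout coefficients:
  1 = 7 - 3·2
  ... = 7·(4) + 9·(-3)
So 7·(4) ≡ 1 (mod 9); multiply by 2: t ≡ 8 (mod 9).
Smallest nonnegative: t = 8 mod 9 = 8.

8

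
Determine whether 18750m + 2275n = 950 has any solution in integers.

gcd(18750, 2275) = 25  (18750 = 8·2275 + 550, 2275 = 4·550 + 75, 550 = 7·75 + 25, 75 = 3·25).
25 divides 950, so integer solutions exist.

yes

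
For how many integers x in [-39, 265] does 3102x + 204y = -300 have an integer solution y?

gcd(3102, 204) = 6  (3102 = 15×204 + 42, 204 = 4×42 + 36, 42 = 1×36 + 6, 36 = 6×6).
Back-substituting, 3102×(5) + 204×(-76) = 6.
Scale by -50: particular solution (-250, 3800); reduce x mod 34: (22, -336).
General solution: x = 22 + 34t, y = -336 - 517t for integer t.
-39 ≤ 22 + 34t ≤ 265 gives t ∈ [-1, 7], which is 9 values.

9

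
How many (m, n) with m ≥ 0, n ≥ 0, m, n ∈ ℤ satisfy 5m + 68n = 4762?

14

gcd(68, 5) = 1  (68 = 13*5 + 3, 5 = 1*3 + 2, 3 = 1*2 + 1, 2 = 2*1).
Back-substituting, 5*(-27) + 68*(2) = 1.
Scale by 4762: one solution is (-128574, 9524). Reduce m mod 68: (14, 69).
General: m = 14 + 68t, n = 69 - 5t.
m ≥ 0 ⇒ t ≥ 0; n ≥ 0 ⇒ t ≤ 13. So t ∈ [0, 13]: 14 solutions.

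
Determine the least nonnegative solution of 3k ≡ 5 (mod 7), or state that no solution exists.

4

gcd(7, 3) = 1.
1 divides 5, so solutions exist.
By Bézout, 3*(-2) + 7*(1) = 1.
So 3*(-2) ≡ 1 (mod 7); multiply by 5: k ≡ -10 (mod 7).
Smallest nonnegative: k = -10 mod 7 = 4.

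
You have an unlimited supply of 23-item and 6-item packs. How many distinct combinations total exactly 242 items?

Need nonnegative integers with 23j + 6k = 242.
gcd(23, 6) = 1, and 23·(-1) + 6·(4) = 1.
So (j₀, k₀) = (-242, 968); general j = -242 + 6t, k = 968 - 23t.
j ≥ 0 ⇒ t ≥ 41; k ≥ 0 ⇒ t ≤ 42. That's 2 values of t.

2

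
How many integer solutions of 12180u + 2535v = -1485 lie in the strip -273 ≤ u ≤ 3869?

gcd(12180, 2535):
  12180 = 4·2535 + 2040
  2535 = 1·2040 + 495
  2040 = 4·495 + 60
  495 = 8·60 + 15
  60 = 4·15
so gcd(12180, 2535) = 15.
Back-substitute for Bézout coefficients:
  15 = 495 - 8·60
  ... = 12180·(-41) + 2535·(197)
Scale by -99: particular solution (4059, -19503); reduce u mod 169: (3, -15).
General solution: u = 3 + 169t, v = -15 - 812t for integer t.
-273 ≤ 3 + 169t ≤ 3869 gives t ∈ [-1, 22], which is 24 values.

24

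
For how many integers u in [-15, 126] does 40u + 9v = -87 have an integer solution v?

16

gcd(40, 9) = 1.
By Bézout, 40*(-2) + 9*(9) = 1.
Particular solution: (3, -23).
General solution: u = 3 + 9t, v = -23 - 40t for integer t.
-15 ≤ 3 + 9t ≤ 126 gives t ∈ [-2, 13], which is 16 values.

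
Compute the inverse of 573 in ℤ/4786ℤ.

gcd(4786, 573) = 1.
By Bézout, 573*(-1161) + 4786*(139) = 1.
So 573*-1161 ≡ 1 (mod 4786), and -1161 mod 4786 = 3625.

3625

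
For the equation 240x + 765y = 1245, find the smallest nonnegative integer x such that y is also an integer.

2

gcd(765, 240) = 15  (765 = 3×240 + 45, 240 = 5×45 + 15, 45 = 3×15).
15 divides 1245, so solutions exist.
Back-substituting, 240×(16) + 765×(-5) = 15.
Scale by 1245/15 = 83: (x₀, y₀) = (1328, -415).
General solution: x = 1328 + 51t, y = -415 - 16t for integer t.
x ≥ 0: smallest is 1328 mod 51 = 2 (at t = -26), with y = 1.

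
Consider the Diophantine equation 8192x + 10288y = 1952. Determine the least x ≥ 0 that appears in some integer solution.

485

gcd(10288, 8192):
  10288 = 1*8192 + 2096
  8192 = 3*2096 + 1904
  2096 = 1*1904 + 192
  1904 = 9*192 + 176
  192 = 1*176 + 16
  176 = 11*16
so gcd(10288, 8192) = 16.
16 divides 1952, so solutions exist.
Back-substitute for Bézout coefficients:
  16 = 192 - 1*176
  ... = 8192*(-54) + 10288*(43)
Scale by 1952/16 = 122: (x₀, y₀) = (-6588, 5246).
General solution: x = -6588 + 643t, y = 5246 - 512t for integer t.
x ≥ 0: smallest is -6588 mod 643 = 485 (at t = 11), with y = -386.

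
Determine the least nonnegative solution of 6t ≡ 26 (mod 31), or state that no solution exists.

25

gcd(31, 6):
  31 = 5×6 + 1
  6 = 6×1
so gcd(31, 6) = 1.
1 divides 26, so solutions exist.
Back-substitute for Bézout coefficients:
  1 = 31 - 5×6
  ... = 6×(-5) + 31×(1)
So 6×(-5) ≡ 1 (mod 31); multiply by 26: t ≡ -130 (mod 31).
Smallest nonnegative: t = -130 mod 31 = 25.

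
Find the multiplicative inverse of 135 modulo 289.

gcd(289, 135) = 1  (289 = 2*135 + 19, 135 = 7*19 + 2, 19 = 9*2 + 1, 2 = 2*1).
Back-substituting, 135*(-137) + 289*(64) = 1.
So 135*-137 ≡ 1 (mod 289), and -137 mod 289 = 152.

152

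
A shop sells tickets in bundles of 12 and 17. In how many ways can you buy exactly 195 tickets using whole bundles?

Need nonnegative integers with 12j + 17k = 195.
gcd(12, 17) = 1, and 12·(-7) + 17·(5) = 1.
So (j₀, k₀) = (-1365, 975); general j = -1365 + 17t, k = 975 - 12t.
j ≥ 0 ⇒ t ≥ 81; k ≥ 0 ⇒ t ≤ 81. That's 1 value of t.

1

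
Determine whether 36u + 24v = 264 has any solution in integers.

yes

gcd(36, 24):
  36 = 1×24 + 12
  24 = 2×12
so gcd(36, 24) = 12.
12 divides 264, so integer solutions exist.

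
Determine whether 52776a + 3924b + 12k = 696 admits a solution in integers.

yes

gcd(52776, 3924) = 36  (52776 = 13·3924 + 1764, 3924 = 2·1764 + 396, 1764 = 4·396 + 180, 396 = 2·180 + 36, 180 = 5·36).
gcd(36, 12) = 12.
12 divides 696, so integer solutions exist.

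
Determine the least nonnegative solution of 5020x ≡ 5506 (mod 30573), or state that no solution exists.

gcd(30573, 5020):
  30573 = 6·5020 + 453
  5020 = 11·453 + 37
  453 = 12·37 + 9
  37 = 4·9 + 1
  9 = 9·1
so gcd(30573, 5020) = 1.
1 divides 5506, so solutions exist.
Back-substitute for Bézout coefficients:
  1 = 37 - 4·9
  ... = 5020·(3307) + 30573·(-543)
So 5020·(3307) ≡ 1 (mod 30573); multiply by 5506: x ≡ 18208342 (mod 30573).
Smallest nonnegative: x = 18208342 mod 30573 = 17407.

17407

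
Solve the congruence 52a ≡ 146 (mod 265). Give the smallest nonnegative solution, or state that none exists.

gcd(265, 52) = 1.
1 divides 146, so solutions exist.
By Bézout, 52·(-107) + 265·(21) = 1.
So 52·(-107) ≡ 1 (mod 265); multiply by 146: a ≡ -15622 (mod 265).
Smallest nonnegative: a = -15622 mod 265 = 13.

13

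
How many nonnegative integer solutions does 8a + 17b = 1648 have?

gcd(17, 8) = 1  (17 = 2×8 + 1, 8 = 8×1).
Back-substituting, 8×(-2) + 17×(1) = 1.
Scale by 1648: one solution is (-3296, 1648). Reduce a mod 17: (2, 96).
General: a = 2 + 17t, b = 96 - 8t.
a ≥ 0 ⇒ t ≥ 0; b ≥ 0 ⇒ t ≤ 12. So t ∈ [0, 12]: 13 solutions.

13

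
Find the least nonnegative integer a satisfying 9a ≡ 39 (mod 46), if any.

gcd(46, 9) = 1.
1 divides 39, so solutions exist.
By Bézout, 9*(-5) + 46*(1) = 1.
So 9*(-5) ≡ 1 (mod 46); multiply by 39: a ≡ -195 (mod 46).
Smallest nonnegative: a = -195 mod 46 = 35.

35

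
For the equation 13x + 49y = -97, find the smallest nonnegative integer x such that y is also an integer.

gcd(49, 13) = 1  (49 = 3·13 + 10, 13 = 1·10 + 3, 10 = 3·3 + 1, 3 = 3·1).
1 divides -97, so solutions exist.
Back-substituting, 13·(-15) + 49·(4) = 1.
Scale by -97/1 = -97: (x₀, y₀) = (1455, -388).
General solution: x = 1455 + 49t, y = -388 - 13t for integer t.
x ≥ 0: smallest is 1455 mod 49 = 34 (at t = -29), with y = -11.

34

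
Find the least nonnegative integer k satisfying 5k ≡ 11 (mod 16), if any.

15

gcd(16, 5):
  16 = 3*5 + 1
  5 = 5*1
so gcd(16, 5) = 1.
1 divides 11, so solutions exist.
Back-substitute for Bézout coefficients:
  1 = 16 - 3*5
  ... = 5*(-3) + 16*(1)
So 5*(-3) ≡ 1 (mod 16); multiply by 11: k ≡ -33 (mod 16).
Smallest nonnegative: k = -33 mod 16 = 15.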